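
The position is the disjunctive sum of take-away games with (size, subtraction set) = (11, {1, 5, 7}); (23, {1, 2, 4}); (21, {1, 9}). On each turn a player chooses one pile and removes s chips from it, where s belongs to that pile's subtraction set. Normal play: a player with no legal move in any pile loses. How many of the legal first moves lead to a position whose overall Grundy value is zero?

1

Pile A, S = {1, 5, 7}:
G(0) = 0
G(1) = mex{0} = 1
G(2) = mex{1} = 0
G(3) = mex{0} = 1
G(4) = mex{1} = 0
G(5) = mex{0,0} = 1
G(6) = mex{1,1} = 0
G(7) = mex{0,0,0} = 1
G(8) = mex{1,1,1} = 0
G(9) = mex{0,0,0} = 1
G(10) = mex{1,1,1} = 0
G(11) = mex{0,0,0} = 1
G_A(11) = 1.
Pile B, S = {1, 2, 4}:
n :  0  1  2  3  4  5  6  7  8  9 10 11 12 13 14 15 16 17 18 19 20 21 22 23
G :  0  1  2  0  1  2  0  1  2  0  1  2  0  1  2  0  1  2  0  1  2  0  1  2
G_B(23) = 2.
Pile C, S = {1, 9}:
n :  0  1  2  3  4  5  6  7  8  9 10 11 12 13 14 15 16 17 18 19 20 21
G :  0  1  0  1  0  1  0  1  0  1  0  1  0  1  0  1  0  1  0  1  0  1
G_C(21) = 1.
Combined Grundy value = 1 ⊕ 2 ⊕ 1 = 2.
A winning move leaves total XOR = 0, i.e. changes one component's Grundy value g to g ⊕ X where X is the current total.
Pile A: need g' = 1⊕2 = 3. Options: 11−1→G=0, 11−5→G=0, 11−7→G=0. Hits: 0.
Pile B: need g' = 2⊕2 = 0. Options: 23−1→G=1, 23−2→G=0, 23−4→G=1. Hits: 1.
Pile C: need g' = 1⊕2 = 3. Options: 21−1→G=0, 21−9→G=0. Hits: 0.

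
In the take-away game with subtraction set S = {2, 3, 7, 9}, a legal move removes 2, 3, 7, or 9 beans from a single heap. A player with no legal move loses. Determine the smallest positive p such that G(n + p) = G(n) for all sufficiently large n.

G(0) = 0
G(1) = mex{} = 0
G(2) = mex{0} = 1
G(3) = mex{0,0} = 1
G(4) = mex{1,0} = 2
G(5) = mex{1,1} = 0
G(6) = mex{2,1} = 0
G(7) = mex{0,2,0} = 1
G(8) = mex{0,0,0} = 1
G(9) = mex{1,0,1,0} = 2
G(10) = mex{1,1,1,0} = 2
G(11) = mex{2,1,2,1} = 0
G(12) = mex{2,2,0,1} = 3
G(13) = mex{0,2,0,2} = 1
G(14) = mex{3,0,1,0} = 2
G(15) = mex{1,3,1,0} = 2
G(16) = mex{2,1,2,1} = 0
G(17) = mex{2,2,2,1} = 0
G(18) = mex{0,2,0,2} = 1
G(19) = mex{0,0,3,2} = 1
G(20) = mex{1,0,1,0} = 2
G(21) = mex{1,1,2,3} = 0
G(22) = mex{2,1,2,1} = 0
G(23) = mex{0,2,0,2} = 1
G(24) = mex{0,0,0,2} = 1
G(25) = mex{1,0,1,0} = 2
G(26) = mex{1,1,1,0} = 2
G(27) = mex{2,1,2,1} = 0
G(28) = mex{2,2,0,1} = 3
G(29) = mex{0,2,0,2} = 1
G(30) = mex{3,0,1,0} = 2
G(31) = mex{1,3,1,0} = 2
G(32) = mex{2,1,2,1} = 0
G(33) = mex{2,2,2,1} = 0
G(n+16) = G(n) holds for n = 0,…,8 (a full window of length max(S) = 9), so the sequence is purely periodic with period 16.

16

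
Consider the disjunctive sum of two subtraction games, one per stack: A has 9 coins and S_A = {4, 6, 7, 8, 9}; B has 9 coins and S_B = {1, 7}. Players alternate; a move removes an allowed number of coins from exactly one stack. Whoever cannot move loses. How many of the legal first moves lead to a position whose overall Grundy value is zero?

1

Stack A, S = {4, 6, 7, 8, 9}:
G(0) = 0
G(1) = mex{} = 0
G(2) = mex{} = 0
G(3) = mex{} = 0
G(4) = mex{0} = 1
G(5) = mex{0} = 1
G(6) = mex{0,0} = 1
G(7) = mex{0,0,0} = 1
G(8) = mex{1,0,0,0} = 2
G(9) = mex{1,0,0,0,0} = 2
G_A(9) = 2.
Stack B, S = {1, 7}:
G(0) = 0
G(1) = mex{0} = 1
G(2) = mex{1} = 0
G(3) = mex{0} = 1
G(4) = mex{1} = 0
G(5) = mex{0} = 1
G(6) = mex{1} = 0
G(7) = mex{0,0} = 1
G(8) = mex{1,1} = 0
G(9) = mex{0,0} = 1
G_B(9) = 1.
Combined Grundy value = 2 ⊕ 1 = 3.
A winning move leaves total XOR = 0, i.e. changes one component's Grundy value g to g ⊕ X where X is the current total.
Stack A: need g' = 2⊕3 = 1. Options: 9−4→G=1, 9−6→G=0, 9−7→G=0, 9−8→G=0, 9−9→G=0. Hits: 1.
Stack B: need g' = 1⊕3 = 2. Options: 9−1→G=0, 9−7→G=0. Hits: 0.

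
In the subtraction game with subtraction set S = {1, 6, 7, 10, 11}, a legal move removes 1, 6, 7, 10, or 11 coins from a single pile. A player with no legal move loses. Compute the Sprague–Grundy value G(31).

n :  0  1  2  3  4  5  6  7  8  9 10 11 12 13 14 15 16 17 18 19 20 21 22 23 24 25 26 27 28 29 30 31
G :  0  1  0  1  0  1  2  3  2  3  2  3  4  5  4  5  0  1  0  1  0  1  2  3  2  3  2  3  4  5  4  5

5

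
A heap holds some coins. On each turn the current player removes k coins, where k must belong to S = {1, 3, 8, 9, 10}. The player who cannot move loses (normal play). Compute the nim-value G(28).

n :  0  1  2  3  4  5  6  7  8  9 10 11 12 13 14 15 16 17 18 19 20 21 22 23 24 25 26 27 28
G :  0  1  0  1  0  1  0  1  2  3  2  3  2  3  2  3  4  0  1  0  1  0  1  0  1  2  3  2  3

3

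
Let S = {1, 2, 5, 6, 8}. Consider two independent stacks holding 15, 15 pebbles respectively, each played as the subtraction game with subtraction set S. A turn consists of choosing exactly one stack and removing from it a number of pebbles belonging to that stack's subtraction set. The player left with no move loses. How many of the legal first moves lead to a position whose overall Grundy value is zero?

0

All stacks use S = {1, 2, 5, 6, 8}:
n :  0  1  2  3  4  5  6  7  8  9 10 11 12 13 14 15
G :  0  1  2  0  1  2  3  0  1  2  0  1  2  3  0  1
Stack A: G(15) = 1.
Stack B: G(15) = 1.
Combined Grundy value = 1 ⊕ 1 = 0.
A winning move leaves total XOR = 0, i.e. changes one component's Grundy value g to g ⊕ X where X is the current total.
Stack A: target g' = 1⊕0 = 1, but every legal move changes the Grundy value (mex property), so 0 moves.
Stack B: target g' = 1⊕0 = 1, but every legal move changes the Grundy value (mex property), so 0 moves.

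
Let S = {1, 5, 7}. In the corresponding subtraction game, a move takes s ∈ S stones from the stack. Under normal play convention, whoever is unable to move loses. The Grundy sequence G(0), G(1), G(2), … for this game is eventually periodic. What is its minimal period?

2

n :  0  1  2  3  4  5  6  7  8  9 10 11 12 13 14
G :  0  1  0  1  0  1  0  1  0  1  0  1  0  1  0
G(n+2) = G(n) holds for n = 0,…,6 (a full window of length max(S) = 7), so the sequence is purely periodic with period 2.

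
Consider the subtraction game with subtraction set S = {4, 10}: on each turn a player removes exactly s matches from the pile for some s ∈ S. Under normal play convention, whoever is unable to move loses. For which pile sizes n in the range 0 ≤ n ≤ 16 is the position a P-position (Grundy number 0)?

0, 1, 2, 3, 8, 9, 14, 15, 16

n :  0  1  2  3  4  5  6  7  8  9 10 11 12 13 14 15 16
G :  0  0  0  0  1  1  1  1  0  0  2  2  1  1  0  0  0
P-positions are exactly the n with G(n) = 0.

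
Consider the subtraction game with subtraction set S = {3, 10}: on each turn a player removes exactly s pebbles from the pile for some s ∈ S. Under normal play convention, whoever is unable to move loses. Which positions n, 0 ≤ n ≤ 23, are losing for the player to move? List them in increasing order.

n :  0  1  2  3  4  5  6  7  8  9 10 11 12 13 14 15 16 17 18 19 20 21 22 23
G :  0  0  0  1  1  1  0  0  0  1  1  1  2  0  0  0  1  1  1  0  0  0  1  1
P-positions are exactly the n with G(n) = 0.

0, 1, 2, 6, 7, 8, 13, 14, 15, 19, 20, 21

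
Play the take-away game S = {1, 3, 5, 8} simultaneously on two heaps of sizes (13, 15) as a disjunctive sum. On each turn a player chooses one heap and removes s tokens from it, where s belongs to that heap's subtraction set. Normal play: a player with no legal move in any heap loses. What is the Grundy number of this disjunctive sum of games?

0

All heaps use S = {1, 3, 5, 8}:
G(0) = 0
G(1) = mex{0} = 1
G(2) = mex{1} = 0
G(3) = mex{0,0} = 1
G(4) = mex{1,1} = 0
G(5) = mex{0,0,0} = 1
G(6) = mex{1,1,1} = 0
G(7) = mex{0,0,0} = 1
G(8) = mex{1,1,1,0} = 2
G(9) = mex{2,0,0,1} = 3
G(10) = mex{3,1,1,0} = 2
G(11) = mex{2,2,0,1} = 3
G(12) = mex{3,3,1,0} = 2
G(13) = mex{2,2,2,1} = 0
G(14) = mex{0,3,3,0} = 1
G(15) = mex{1,2,2,1} = 0
Heap A: G(13) = 0.
Heap B: G(15) = 0.
Combined Grundy value = 0 ⊕ 0 = 0.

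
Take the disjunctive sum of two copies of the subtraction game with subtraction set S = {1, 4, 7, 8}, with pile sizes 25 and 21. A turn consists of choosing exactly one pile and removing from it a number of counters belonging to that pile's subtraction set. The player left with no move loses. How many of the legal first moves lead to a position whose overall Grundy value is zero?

All piles use S = {1, 4, 7, 8}:
n :  0  1  2  3  4  5  6  7  8  9 10 11 12 13 14 15 16 17 18 19 20 21 22 23 24 25
G :  0  1  0  1  2  0  1  2  3  2  3  0  1  3  0  1  0  1  2  3  2  4  3  2  3  0
Pile A: G(25) = 0.
Pile B: G(21) = 4.
Combined Grundy value = 0 ⊕ 4 = 4.
A winning move leaves total XOR = 0, i.e. changes one component's Grundy value g to g ⊕ X where X is the current total.
Pile A: need g' = 0⊕4 = 4. Options: 25−1→G=3, 25−4→G=4, 25−7→G=2, 25−8→G=1. Hits: 1.
Pile B: need g' = 4⊕4 = 0. Options: 21−1→G=2, 21−4→G=1, 21−7→G=0, 21−8→G=3. Hits: 1.

2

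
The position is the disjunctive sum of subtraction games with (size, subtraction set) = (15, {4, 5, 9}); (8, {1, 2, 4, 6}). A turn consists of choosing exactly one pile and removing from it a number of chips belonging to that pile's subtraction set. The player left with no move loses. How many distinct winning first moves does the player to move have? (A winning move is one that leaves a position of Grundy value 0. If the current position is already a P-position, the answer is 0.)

Pile A, S = {4, 5, 9}:
n :  0  1  2  3  4  5  6  7  8  9 10 11 12 13 14 15
G :  0  0  0  0  1  1  1  1  2  2  2  2  3  0  0  0
G_A(15) = 0.
Pile B, S = {1, 2, 4, 6}:
n : 0 1 2 3 4 5 6 7 8
G : 0 1 2 0 1 2 3 4 0
G_B(8) = 0.
Combined Grundy value = 0 ⊕ 0 = 0.
A winning move leaves total XOR = 0, i.e. changes one component's Grundy value g to g ⊕ X where X is the current total.
Pile A: target g' = 0⊕0 = 0, but every legal move changes the Grundy value (mex property), so 0 moves.
Pile B: target g' = 0⊕0 = 0, but every legal move changes the Grundy value (mex property), so 0 moves.

0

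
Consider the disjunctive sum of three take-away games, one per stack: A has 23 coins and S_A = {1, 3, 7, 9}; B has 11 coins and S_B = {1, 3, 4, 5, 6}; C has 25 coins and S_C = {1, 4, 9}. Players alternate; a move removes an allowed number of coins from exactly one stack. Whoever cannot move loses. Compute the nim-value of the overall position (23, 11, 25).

1

Stack A, S = {1, 3, 7, 9}:
G(0) = 0
G(1) = mex{0} = 1
G(2) = mex{1} = 0
G(3) = mex{0,0} = 1
G(4) = mex{1,1} = 0
G(5) = mex{0,0} = 1
G(6) = mex{1,1} = 0
G(7) = mex{0,0,0} = 1
G(8) = mex{1,1,1} = 0
G(9) = mex{0,0,0,0} = 1
G(10) = mex{1,1,1,1} = 0
G(11) = mex{0,0,0,0} = 1
G(12) = mex{1,1,1,1} = 0
G(13) = mex{0,0,0,0} = 1
G(14) = mex{1,1,1,1} = 0
G(15) = mex{0,0,0,0} = 1
G(16) = mex{1,1,1,1} = 0
G(17) = mex{0,0,0,0} = 1
G(18) = mex{1,1,1,1} = 0
G(19) = mex{0,0,0,0} = 1
G(20) = mex{1,1,1,1} = 0
G(21) = mex{0,0,0,0} = 1
G(22) = mex{1,1,1,1} = 0
G(23) = mex{0,0,0,0} = 1
G_A(23) = 1.
Stack B, S = {1, 3, 4, 5, 6}:
G(0) = 0
G(1) = mex{0} = 1
G(2) = mex{1} = 0
G(3) = mex{0,0} = 1
G(4) = mex{1,1,0} = 2
G(5) = mex{2,0,1,0} = 3
G(6) = mex{3,1,0,1,0} = 2
G(7) = mex{2,2,1,0,1} = 3
G(8) = mex{3,3,2,1,0} = 4
G(9) = mex{4,2,3,2,1} = 0
G(10) = mex{0,3,2,3,2} = 1
G(11) = mex{1,4,3,2,3} = 0
G_B(11) = 0.
Stack C, S = {1, 4, 9}:
G(0) = 0
G(1) = mex{0} = 1
G(2) = mex{1} = 0
G(3) = mex{0} = 1
G(4) = mex{1,0} = 2
G(5) = mex{2,1} = 0
G(6) = mex{0,0} = 1
G(7) = mex{1,1} = 0
G(8) = mex{0,2} = 1
G(9) = mex{1,0,0} = 2
G(10) = mex{2,1,1} = 0
G(11) = mex{0,0,0} = 1
G(12) = mex{1,1,1} = 0
G(13) = mex{0,2,2} = 1
G(14) = mex{1,0,0} = 2
G(15) = mex{2,1,1} = 0
G(16) = mex{0,0,0} = 1
G(17) = mex{1,1,1} = 0
G(18) = mex{0,2,2} = 1
G(19) = mex{1,0,0} = 2
G(20) = mex{2,1,1} = 0
G(21) = mex{0,0,0} = 1
G(22) = mex{1,1,1} = 0
G(23) = mex{0,2,2} = 1
G(24) = mex{1,0,0} = 2
G(25) = mex{2,1,1} = 0
G_C(25) = 0.
Combined Grundy value = 1 ⊕ 0 ⊕ 0 = 1.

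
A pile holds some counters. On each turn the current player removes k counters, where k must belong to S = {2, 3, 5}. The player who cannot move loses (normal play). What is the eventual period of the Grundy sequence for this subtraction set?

n :  0  1  2  3  4  5  6  7  8  9 10 11 12 13 14 15
G :  0  0  1  1  2  2  3  0  0  1  1  2  2  3  0  0
G(n+7) = G(n) holds for n = 0,…,4 (a full window of length max(S) = 5), so the sequence is purely periodic with period 7.

7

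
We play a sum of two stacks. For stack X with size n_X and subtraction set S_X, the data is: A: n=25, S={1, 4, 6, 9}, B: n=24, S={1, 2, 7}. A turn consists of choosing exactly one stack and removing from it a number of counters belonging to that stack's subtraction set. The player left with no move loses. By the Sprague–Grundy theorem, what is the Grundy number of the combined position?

0

Stack A, S = {1, 4, 6, 9}:
n :  0  1  2  3  4  5  6  7  8  9 10 11 12 13 14 15 16 17 18 19 20 21 22 23 24 25
G :  0  1  0  1  2  0  1  0  1  2  0  1  0  1  2  0  1  0  1  2  0  1  0  1  2  0
G_A(25) = 0.
Stack B, S = {1, 2, 7}:
G(0) = 0
G(1) = mex{0} = 1
G(2) = mex{1,0} = 2
G(3) = mex{2,1} = 0
G(4) = mex{0,2} = 1
G(5) = mex{1,0} = 2
G(6) = mex{2,1} = 0
G(7) = mex{0,2,0} = 1
G(8) = mex{1,0,1} = 2
G(9) = mex{2,1,2} = 0
G(10) = mex{0,2,0} = 1
G(11) = mex{1,0,1} = 2
G(12) = mex{2,1,2} = 0
G(13) = mex{0,2,0} = 1
G(14) = mex{1,0,1} = 2
G(15) = mex{2,1,2} = 0
G(16) = mex{0,2,0} = 1
G(17) = mex{1,0,1} = 2
G(18) = mex{2,1,2} = 0
G(19) = mex{0,2,0} = 1
G(20) = mex{1,0,1} = 2
G(21) = mex{2,1,2} = 0
G(22) = mex{0,2,0} = 1
G(23) = mex{1,0,1} = 2
G(24) = mex{2,1,2} = 0
G_B(24) = 0.
Combined Grundy value = 0 ⊕ 0 = 0.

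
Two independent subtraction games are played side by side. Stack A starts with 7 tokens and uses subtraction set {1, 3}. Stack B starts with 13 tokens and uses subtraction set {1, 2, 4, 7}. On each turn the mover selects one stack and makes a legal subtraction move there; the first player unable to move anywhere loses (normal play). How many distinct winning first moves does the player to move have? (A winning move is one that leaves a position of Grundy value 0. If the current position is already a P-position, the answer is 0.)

Stack A, S = {1, 3}:
n : 0 1 2 3 4 5 6 7
G : 0 1 0 1 0 1 0 1
G_A(7) = 1.
Stack B, S = {1, 2, 4, 7}:
G(0) = 0
G(1) = mex{0} = 1
G(2) = mex{1,0} = 2
G(3) = mex{2,1} = 0
G(4) = mex{0,2,0} = 1
G(5) = mex{1,0,1} = 2
G(6) = mex{2,1,2} = 0
G(7) = mex{0,2,0,0} = 1
G(8) = mex{1,0,1,1} = 2
G(9) = mex{2,1,2,2} = 0
G(10) = mex{0,2,0,0} = 1
G(11) = mex{1,0,1,1} = 2
G(12) = mex{2,1,2,2} = 0
G(13) = mex{0,2,0,0} = 1
G_B(13) = 1.
Combined Grundy value = 1 ⊕ 1 = 0.
A winning move leaves total XOR = 0, i.e. changes one component's Grundy value g to g ⊕ X where X is the current total.
Stack A: target g' = 1⊕0 = 1, but every legal move changes the Grundy value (mex property), so 0 moves.
Stack B: target g' = 1⊕0 = 1, but every legal move changes the Grundy value (mex property), so 0 moves.

0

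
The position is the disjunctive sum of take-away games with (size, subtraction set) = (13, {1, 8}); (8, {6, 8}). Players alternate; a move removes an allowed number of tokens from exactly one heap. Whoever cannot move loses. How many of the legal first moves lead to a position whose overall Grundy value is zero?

Heap A, S = {1, 8}:
n :  0  1  2  3  4  5  6  7  8  9 10 11 12 13
G :  0  1  0  1  0  1  0  1  2  0  1  0  1  0
G_A(13) = 0.
Heap B, S = {6, 8}:
G(0) = 0
G(1) = mex{} = 0
G(2) = mex{} = 0
G(3) = mex{} = 0
G(4) = mex{} = 0
G(5) = mex{} = 0
G(6) = mex{0} = 1
G(7) = mex{0} = 1
G(8) = mex{0,0} = 1
G_B(8) = 1.
Combined Grundy value = 0 ⊕ 1 = 1.
A winning move leaves total XOR = 0, i.e. changes one component's Grundy value g to g ⊕ X where X is the current total.
Heap A: need g' = 0⊕1 = 1. Options: 13−1→G=1, 13−8→G=1. Hits: 2.
Heap B: need g' = 1⊕1 = 0. Options: 8−6→G=0, 8−8→G=0. Hits: 2.

4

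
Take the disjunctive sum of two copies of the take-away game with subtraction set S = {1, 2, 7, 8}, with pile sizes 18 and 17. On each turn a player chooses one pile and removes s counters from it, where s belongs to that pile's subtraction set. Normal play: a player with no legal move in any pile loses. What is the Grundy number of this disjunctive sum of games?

2

All piles use S = {1, 2, 7, 8}:
G(0) = 0
G(1) = mex{0} = 1
G(2) = mex{1,0} = 2
G(3) = mex{2,1} = 0
G(4) = mex{0,2} = 1
G(5) = mex{1,0} = 2
G(6) = mex{2,1} = 0
G(7) = mex{0,2,0} = 1
G(8) = mex{1,0,1,0} = 2
G(9) = mex{2,1,2,1} = 0
G(10) = mex{0,2,0,2} = 1
G(11) = mex{1,0,1,0} = 2
G(12) = mex{2,1,2,1} = 0
G(13) = mex{0,2,0,2} = 1
G(14) = mex{1,0,1,0} = 2
G(15) = mex{2,1,2,1} = 0
G(16) = mex{0,2,0,2} = 1
G(17) = mex{1,0,1,0} = 2
G(18) = mex{2,1,2,1} = 0
Pile A: G(18) = 0.
Pile B: G(17) = 2.
Combined Grundy value = 0 ⊕ 2 = 2.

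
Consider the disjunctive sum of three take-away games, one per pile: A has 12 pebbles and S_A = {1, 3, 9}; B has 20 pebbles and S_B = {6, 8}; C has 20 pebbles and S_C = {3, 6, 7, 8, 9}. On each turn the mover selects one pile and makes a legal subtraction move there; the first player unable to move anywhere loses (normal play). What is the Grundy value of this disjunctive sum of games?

3

Pile A, S = {1, 3, 9}:
G(0) = 0
G(1) = mex{0} = 1
G(2) = mex{1} = 0
G(3) = mex{0,0} = 1
G(4) = mex{1,1} = 0
G(5) = mex{0,0} = 1
G(6) = mex{1,1} = 0
G(7) = mex{0,0} = 1
G(8) = mex{1,1} = 0
G(9) = mex{0,0,0} = 1
G(10) = mex{1,1,1} = 0
G(11) = mex{0,0,0} = 1
G(12) = mex{1,1,1} = 0
G_A(12) = 0.
Pile B, S = {6, 8}:
n :  0  1  2  3  4  5  6  7  8  9 10 11 12 13 14 15 16 17 18 19 20
G :  0  0  0  0  0  0  1  1  1  1  1  1  2  2  0  0  0  0  0  0  1
G_B(20) = 1.
Pile C, S = {3, 6, 7, 8, 9}:
G(0) = 0
G(1) = mex{} = 0
G(2) = mex{} = 0
G(3) = mex{0} = 1
G(4) = mex{0} = 1
G(5) = mex{0} = 1
G(6) = mex{1,0} = 2
G(7) = mex{1,0,0} = 2
G(8) = mex{1,0,0,0} = 2
G(9) = mex{2,1,0,0,0} = 3
G(10) = mex{2,1,1,0,0} = 3
G(11) = mex{2,1,1,1,0} = 3
G(12) = mex{3,2,1,1,1} = 0
G(13) = mex{3,2,2,1,1} = 0
G(14) = mex{3,2,2,2,1} = 0
G(15) = mex{0,3,2,2,2} = 1
G(16) = mex{0,3,3,2,2} = 1
G(17) = mex{0,3,3,3,2} = 1
G(18) = mex{1,0,3,3,3} = 2
G(19) = mex{1,0,0,3,3} = 2
G(20) = mex{1,0,0,0,3} = 2
G_C(20) = 2.
Combined Grundy value = 0 ⊕ 1 ⊕ 2 = 3.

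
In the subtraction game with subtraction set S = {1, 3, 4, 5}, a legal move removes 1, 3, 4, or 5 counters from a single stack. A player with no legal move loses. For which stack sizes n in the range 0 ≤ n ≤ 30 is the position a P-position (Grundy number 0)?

n :  0  1  2  3  4  5  6  7  8  9 10 11 12 13 14 15 16 17 18 19 20 21 22 23 24 25 26 27 28 29 30
G :  0  1  0  1  2  3  2  3  0  1  0  1  2  3  2  3  0  1  0  1  2  3  2  3  0  1  0  1  2  3  2
P-positions are exactly the n with G(n) = 0.

0, 2, 8, 10, 16, 18, 24, 26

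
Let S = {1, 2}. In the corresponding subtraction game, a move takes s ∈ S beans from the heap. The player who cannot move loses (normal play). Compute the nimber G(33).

n :  0  1  2  3  4  5  6  7  8  9 10 11 12 13 14 15 16 17 18 19 20 21 22 23 24 25 26 27 28 29 30 31 32 33
G :  0  1  2  0  1  2  0  1  2  0  1  2  0  1  2  0  1  2  0  1  2  0  1  2  0  1  2  0  1  2  0  1  2  0

0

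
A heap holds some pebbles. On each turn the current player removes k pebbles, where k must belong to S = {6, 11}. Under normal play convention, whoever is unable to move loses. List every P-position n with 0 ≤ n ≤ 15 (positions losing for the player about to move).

0, 1, 2, 3, 4, 5

G(0) = 0
G(1) = mex{} = 0
G(2) = mex{} = 0
G(3) = mex{} = 0
G(4) = mex{} = 0
G(5) = mex{} = 0
G(6) = mex{0} = 1
G(7) = mex{0} = 1
G(8) = mex{0} = 1
G(9) = mex{0} = 1
G(10) = mex{0} = 1
G(11) = mex{0,0} = 1
G(12) = mex{1,0} = 2
G(13) = mex{1,0} = 2
G(14) = mex{1,0} = 2
G(15) = mex{1,0} = 2
P-positions are exactly the n with G(n) = 0.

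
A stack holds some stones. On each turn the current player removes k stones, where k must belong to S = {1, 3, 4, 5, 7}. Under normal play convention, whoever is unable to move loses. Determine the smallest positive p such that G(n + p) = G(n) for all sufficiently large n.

8

G(0) = 0
G(1) = mex{0} = 1
G(2) = mex{1} = 0
G(3) = mex{0,0} = 1
G(4) = mex{1,1,0} = 2
G(5) = mex{2,0,1,0} = 3
G(6) = mex{3,1,0,1} = 2
G(7) = mex{2,2,1,0,0} = 3
G(8) = mex{3,3,2,1,1} = 0
G(9) = mex{0,2,3,2,0} = 1
G(10) = mex{1,3,2,3,1} = 0
G(11) = mex{0,0,3,2,2} = 1
G(12) = mex{1,1,0,3,3} = 2
G(13) = mex{2,0,1,0,2} = 3
G(14) = mex{3,1,0,1,3} = 2
G(15) = mex{2,2,1,0,0} = 3
G(16) = mex{3,3,2,1,1} = 0
G(17) = mex{0,2,3,2,0} = 1
G(n+8) = G(n) holds for n = 0,…,6 (a full window of length max(S) = 7), so the sequence is purely periodic with period 8.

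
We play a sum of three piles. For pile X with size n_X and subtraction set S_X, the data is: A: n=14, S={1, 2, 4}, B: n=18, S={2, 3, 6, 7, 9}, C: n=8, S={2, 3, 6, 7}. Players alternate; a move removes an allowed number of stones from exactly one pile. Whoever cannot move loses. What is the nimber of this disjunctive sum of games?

0

Pile A, S = {1, 2, 4}:
G(0) = 0
G(1) = mex{0} = 1
G(2) = mex{1,0} = 2
G(3) = mex{2,1} = 0
G(4) = mex{0,2,0} = 1
G(5) = mex{1,0,1} = 2
G(6) = mex{2,1,2} = 0
G(7) = mex{0,2,0} = 1
G(8) = mex{1,0,1} = 2
G(9) = mex{2,1,2} = 0
G(10) = mex{0,2,0} = 1
G(11) = mex{1,0,1} = 2
G(12) = mex{2,1,2} = 0
G(13) = mex{0,2,0} = 1
G(14) = mex{1,0,1} = 2
G_A(14) = 2.
Pile B, S = {2, 3, 6, 7, 9}:
n :  0  1  2  3  4  5  6  7  8  9 10 11 12 13 14 15 16 17 18
G :  0  0  1  1  2  0  3  1  2  2  3  3  4  0  5  1  4  0  0
G_B(18) = 0.
Pile C, S = {2, 3, 6, 7}:
G(0) = 0
G(1) = mex{} = 0
G(2) = mex{0} = 1
G(3) = mex{0,0} = 1
G(4) = mex{1,0} = 2
G(5) = mex{1,1} = 0
G(6) = mex{2,1,0} = 3
G(7) = mex{0,2,0,0} = 1
G(8) = mex{3,0,1,0} = 2
G_C(8) = 2.
Combined Grundy value = 2 ⊕ 0 ⊕ 2 = 0.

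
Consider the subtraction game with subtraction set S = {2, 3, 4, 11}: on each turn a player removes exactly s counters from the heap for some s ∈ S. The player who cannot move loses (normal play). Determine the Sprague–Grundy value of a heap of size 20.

n :  0  1  2  3  4  5  6  7  8  9 10 11 12 13 14 15 16 17 18 19 20
G :  0  0  1  1  2  2  0  0  1  1  2  2  3  0  0  1  1  2  2  0  0

0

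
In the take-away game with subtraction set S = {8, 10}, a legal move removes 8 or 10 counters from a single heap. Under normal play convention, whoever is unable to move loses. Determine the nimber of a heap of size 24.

0

G(0) = 0
G(1) = mex{} = 0
G(2) = mex{} = 0
G(3) = mex{} = 0
G(4) = mex{} = 0
G(5) = mex{} = 0
G(6) = mex{} = 0
G(7) = mex{} = 0
G(8) = mex{0} = 1
G(9) = mex{0} = 1
G(10) = mex{0,0} = 1
G(11) = mex{0,0} = 1
G(12) = mex{0,0} = 1
G(13) = mex{0,0} = 1
G(14) = mex{0,0} = 1
G(15) = mex{0,0} = 1
G(16) = mex{1,0} = 2
G(17) = mex{1,0} = 2
G(18) = mex{1,1} = 0
G(19) = mex{1,1} = 0
G(20) = mex{1,1} = 0
G(21) = mex{1,1} = 0
G(22) = mex{1,1} = 0
G(23) = mex{1,1} = 0
G(24) = mex{2,1} = 0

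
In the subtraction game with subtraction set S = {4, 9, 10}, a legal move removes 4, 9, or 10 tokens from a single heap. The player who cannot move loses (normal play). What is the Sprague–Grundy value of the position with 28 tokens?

0

n :  0  1  2  3  4  5  6  7  8  9 10 11 12 13 14 15 16 17 18 19 20 21 22 23 24 25 26 27 28
G :  0  0  0  0  1  1  1  1  0  2  2  2  1  3  0  0  0  2  1  1  1  0  0  2  2  1  1  0  0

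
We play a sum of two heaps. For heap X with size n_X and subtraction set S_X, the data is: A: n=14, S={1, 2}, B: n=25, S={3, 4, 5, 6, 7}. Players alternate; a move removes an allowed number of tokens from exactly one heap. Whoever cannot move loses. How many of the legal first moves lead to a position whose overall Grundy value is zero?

2

Heap A, S = {1, 2}:
G(0) = 0
G(1) = mex{0} = 1
G(2) = mex{1,0} = 2
G(3) = mex{2,1} = 0
G(4) = mex{0,2} = 1
G(5) = mex{1,0} = 2
G(6) = mex{2,1} = 0
G(7) = mex{0,2} = 1
G(8) = mex{1,0} = 2
G(9) = mex{2,1} = 0
G(10) = mex{0,2} = 1
G(11) = mex{1,0} = 2
G(12) = mex{2,1} = 0
G(13) = mex{0,2} = 1
G(14) = mex{1,0} = 2
G_A(14) = 2.
Heap B, S = {3, 4, 5, 6, 7}:
n :  0  1  2  3  4  5  6  7  8  9 10 11 12 13 14 15 16 17 18 19 20 21 22 23 24 25
G :  0  0  0  1  1  1  2  2  2  3  0  0  0  1  1  1  2  2  2  3  0  0  0  1  1  1
G_B(25) = 1.
Combined Grundy value = 2 ⊕ 1 = 3.
A winning move leaves total XOR = 0, i.e. changes one component's Grundy value g to g ⊕ X where X is the current total.
Heap A: need g' = 2⊕3 = 1. Options: 14−1→G=1, 14−2→G=0. Hits: 1.
Heap B: need g' = 1⊕3 = 2. Options: 25−3→G=0, 25−4→G=0, 25−5→G=0, 25−6→G=3, 25−7→G=2. Hits: 1.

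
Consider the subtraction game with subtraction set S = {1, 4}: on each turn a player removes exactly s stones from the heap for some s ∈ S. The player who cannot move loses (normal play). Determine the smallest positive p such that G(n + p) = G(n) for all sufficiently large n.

G(0) = 0
G(1) = mex{0} = 1
G(2) = mex{1} = 0
G(3) = mex{0} = 1
G(4) = mex{1,0} = 2
G(5) = mex{2,1} = 0
G(6) = mex{0,0} = 1
G(7) = mex{1,1} = 0
G(8) = mex{0,2} = 1
G(9) = mex{1,0} = 2
G(10) = mex{2,1} = 0
G(11) = mex{0,0} = 1
G(12) = mex{1,1} = 0
G(13) = mex{0,2} = 1
G(14) = mex{1,0} = 2
G(n+5) = G(n) holds for n = 0,…,3 (a full window of length max(S) = 4), so the sequence is purely periodic with period 5.

5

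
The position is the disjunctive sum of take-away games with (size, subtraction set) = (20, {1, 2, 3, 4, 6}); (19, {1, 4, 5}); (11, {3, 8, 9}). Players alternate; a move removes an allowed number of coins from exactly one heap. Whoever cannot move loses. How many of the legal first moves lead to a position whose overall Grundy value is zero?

3

Heap A, S = {1, 2, 3, 4, 6}:
n :  0  1  2  3  4  5  6  7  8  9 10 11 12 13 14 15 16 17 18 19 20
G :  0  1  2  3  4  0  1  2  3  4  0  1  2  3  4  0  1  2  3  4  0
G_A(20) = 0.
Heap B, S = {1, 4, 5}:
n :  0  1  2  3  4  5  6  7  8  9 10 11 12 13 14 15 16 17 18 19
G :  0  1  0  1  2  3  2  3  0  1  0  1  2  3  2  3  0  1  0  1
G_B(19) = 1.
Heap C, S = {3, 8, 9}:
G(0) = 0
G(1) = mex{} = 0
G(2) = mex{} = 0
G(3) = mex{0} = 1
G(4) = mex{0} = 1
G(5) = mex{0} = 1
G(6) = mex{1} = 0
G(7) = mex{1} = 0
G(8) = mex{1,0} = 2
G(9) = mex{0,0,0} = 1
G(10) = mex{0,0,0} = 1
G(11) = mex{2,1,0} = 3
G_C(11) = 3.
Combined Grundy value = 0 ⊕ 1 ⊕ 3 = 2.
A winning move leaves total XOR = 0, i.e. changes one component's Grundy value g to g ⊕ X where X is the current total.
Heap A: need g' = 0⊕2 = 2. Options: 20−1→G=4, 20−2→G=3, 20−3→G=2, 20−4→G=1, 20−6→G=4. Hits: 1.
Heap B: need g' = 1⊕2 = 3. Options: 19−1→G=0, 19−4→G=3, 19−5→G=2. Hits: 1.
Heap C: need g' = 3⊕2 = 1. Options: 11−3→G=2, 11−8→G=1, 11−9→G=0. Hits: 1.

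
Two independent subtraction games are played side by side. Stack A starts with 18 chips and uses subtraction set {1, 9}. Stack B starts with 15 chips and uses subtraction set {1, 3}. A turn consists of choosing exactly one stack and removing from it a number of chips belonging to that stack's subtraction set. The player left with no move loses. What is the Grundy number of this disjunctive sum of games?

1

Stack A, S = {1, 9}:
n :  0  1  2  3  4  5  6  7  8  9 10 11 12 13 14 15 16 17 18
G :  0  1  0  1  0  1  0  1  0  1  0  1  0  1  0  1  0  1  0
G_A(18) = 0.
Stack B, S = {1, 3}:
n :  0  1  2  3  4  5  6  7  8  9 10 11 12 13 14 15
G :  0  1  0  1  0  1  0  1  0  1  0  1  0  1  0  1
G_B(15) = 1.
Combined Grundy value = 0 ⊕ 1 = 1.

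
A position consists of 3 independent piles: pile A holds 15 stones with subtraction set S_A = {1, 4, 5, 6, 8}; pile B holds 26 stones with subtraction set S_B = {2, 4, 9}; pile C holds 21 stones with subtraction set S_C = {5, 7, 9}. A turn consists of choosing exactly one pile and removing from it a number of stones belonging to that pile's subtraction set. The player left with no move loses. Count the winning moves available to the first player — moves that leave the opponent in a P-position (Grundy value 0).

2

Pile A, S = {1, 4, 5, 6, 8}:
G(0) = 0
G(1) = mex{0} = 1
G(2) = mex{1} = 0
G(3) = mex{0} = 1
G(4) = mex{1,0} = 2
G(5) = mex{2,1,0} = 3
G(6) = mex{3,0,1,0} = 2
G(7) = mex{2,1,0,1} = 3
G(8) = mex{3,2,1,0,0} = 4
G(9) = mex{4,3,2,1,1} = 0
G(10) = mex{0,2,3,2,0} = 1
G(11) = mex{1,3,2,3,1} = 0
G(12) = mex{0,4,3,2,2} = 1
G(13) = mex{1,0,4,3,3} = 2
G(14) = mex{2,1,0,4,2} = 3
G(15) = mex{3,0,1,0,3} = 2
G_A(15) = 2.
Pile B, S = {2, 4, 9}:
G(0) = 0
G(1) = mex{} = 0
G(2) = mex{0} = 1
G(3) = mex{0} = 1
G(4) = mex{1,0} = 2
G(5) = mex{1,0} = 2
G(6) = mex{2,1} = 0
G(7) = mex{2,1} = 0
G(8) = mex{0,2} = 1
G(9) = mex{0,2,0} = 1
G(10) = mex{1,0,0} = 2
G(11) = mex{1,0,1} = 2
G(12) = mex{2,1,1} = 0
G(13) = mex{2,1,2} = 0
G(14) = mex{0,2,2} = 1
G(15) = mex{0,2,0} = 1
G(16) = mex{1,0,0} = 2
G(17) = mex{1,0,1} = 2
G(18) = mex{2,1,1} = 0
G(19) = mex{2,1,2} = 0
G(20) = mex{0,2,2} = 1
G(21) = mex{0,2,0} = 1
G(22) = mex{1,0,0} = 2
G(23) = mex{1,0,1} = 2
G(24) = mex{2,1,1} = 0
G(25) = mex{2,1,2} = 0
G(26) = mex{0,2,2} = 1
G_B(26) = 1.
Pile C, S = {5, 7, 9}:
n :  0  1  2  3  4  5  6  7  8  9 10 11 12 13 14 15 16 17 18 19 20 21
G :  0  0  0  0  0  1  1  1  1  1  2  2  2  2  0  0  0  0  0  1  1  1
G_C(21) = 1.
Combined Grundy value = 2 ⊕ 1 ⊕ 1 = 2.
A winning move leaves total XOR = 0, i.e. changes one component's Grundy value g to g ⊕ X where X is the current total.
Pile A: need g' = 2⊕2 = 0. Options: 15−1→G=3, 15−4→G=0, 15−5→G=1, 15−6→G=0, 15−8→G=3. Hits: 2.
Pile B: need g' = 1⊕2 = 3. Options: 26−2→G=0, 26−4→G=2, 26−9→G=2. Hits: 0.
Pile C: need g' = 1⊕2 = 3. Options: 21−5→G=0, 21−7→G=0, 21−9→G=2. Hits: 0.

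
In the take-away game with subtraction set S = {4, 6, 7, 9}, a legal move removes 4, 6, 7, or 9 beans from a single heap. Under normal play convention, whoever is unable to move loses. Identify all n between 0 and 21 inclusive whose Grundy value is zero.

n :  0  1  2  3  4  5  6  7  8  9 10 11 12 13 14 15 16 17 18 19 20 21
G :  0  0  0  0  1  1  1  1  2  2  2  2  3  0  0  0  0  1  1  1  1  2
P-positions are exactly the n with G(n) = 0.

0, 1, 2, 3, 13, 14, 15, 16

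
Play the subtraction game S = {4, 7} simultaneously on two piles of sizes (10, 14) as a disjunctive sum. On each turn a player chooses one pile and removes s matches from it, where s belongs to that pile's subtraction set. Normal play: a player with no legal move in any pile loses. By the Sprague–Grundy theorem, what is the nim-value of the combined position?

All piles use S = {4, 7}:
G(0) = 0
G(1) = mex{} = 0
G(2) = mex{} = 0
G(3) = mex{} = 0
G(4) = mex{0} = 1
G(5) = mex{0} = 1
G(6) = mex{0} = 1
G(7) = mex{0,0} = 1
G(8) = mex{1,0} = 2
G(9) = mex{1,0} = 2
G(10) = mex{1,0} = 2
G(11) = mex{1,1} = 0
G(12) = mex{2,1} = 0
G(13) = mex{2,1} = 0
G(14) = mex{2,1} = 0
Pile A: G(10) = 2.
Pile B: G(14) = 0.
Combined Grundy value = 2 ⊕ 0 = 2.

2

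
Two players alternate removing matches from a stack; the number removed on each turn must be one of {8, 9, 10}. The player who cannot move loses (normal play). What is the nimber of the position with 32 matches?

n :  0  1  2  3  4  5  6  7  8  9 10 11 12 13 14 15 16 17 18 19 20 21 22 23 24 25 26 27 28 29 30 31 32
G :  0  0  0  0  0  0  0  0  1  1  1  1  1  1  1  1  2  2  0  0  0  0  0  0  0  0  1  1  1  1  1  1  1

1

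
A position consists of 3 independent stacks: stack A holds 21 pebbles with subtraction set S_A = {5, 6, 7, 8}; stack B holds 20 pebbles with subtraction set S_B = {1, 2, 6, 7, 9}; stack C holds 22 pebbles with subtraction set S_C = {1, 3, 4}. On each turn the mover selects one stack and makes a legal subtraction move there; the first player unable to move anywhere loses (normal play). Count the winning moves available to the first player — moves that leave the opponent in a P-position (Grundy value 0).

Stack A, S = {5, 6, 7, 8}:
n :  0  1  2  3  4  5  6  7  8  9 10 11 12 13 14 15 16 17 18 19 20 21
G :  0  0  0  0  0  1  1  1  1  1  2  2  2  0  0  0  0  0  1  1  1  1
G_A(21) = 1.
Stack B, S = {1, 2, 6, 7, 9}:
G(0) = 0
G(1) = mex{0} = 1
G(2) = mex{1,0} = 2
G(3) = mex{2,1} = 0
G(4) = mex{0,2} = 1
G(5) = mex{1,0} = 2
G(6) = mex{2,1,0} = 3
G(7) = mex{3,2,1,0} = 4
G(8) = mex{4,3,2,1} = 0
G(9) = mex{0,4,0,2,0} = 1
G(10) = mex{1,0,1,0,1} = 2
G(11) = mex{2,1,2,1,2} = 0
G(12) = mex{0,2,3,2,0} = 1
G(13) = mex{1,0,4,3,1} = 2
G(14) = mex{2,1,0,4,2} = 3
G(15) = mex{3,2,1,0,3} = 4
G(16) = mex{4,3,2,1,4} = 0
G(17) = mex{0,4,0,2,0} = 1
G(18) = mex{1,0,1,0,1} = 2
G(19) = mex{2,1,2,1,2} = 0
G(20) = mex{0,2,3,2,0} = 1
G_B(20) = 1.
Stack C, S = {1, 3, 4}:
G(0) = 0
G(1) = mex{0} = 1
G(2) = mex{1} = 0
G(3) = mex{0,0} = 1
G(4) = mex{1,1,0} = 2
G(5) = mex{2,0,1} = 3
G(6) = mex{3,1,0} = 2
G(7) = mex{2,2,1} = 0
G(8) = mex{0,3,2} = 1
G(9) = mex{1,2,3} = 0
G(10) = mex{0,0,2} = 1
G(11) = mex{1,1,0} = 2
G(12) = mex{2,0,1} = 3
G(13) = mex{3,1,0} = 2
G(14) = mex{2,2,1} = 0
G(15) = mex{0,3,2} = 1
G(16) = mex{1,2,3} = 0
G(17) = mex{0,0,2} = 1
G(18) = mex{1,1,0} = 2
G(19) = mex{2,0,1} = 3
G(20) = mex{3,1,0} = 2
G(21) = mex{2,2,1} = 0
G(22) = mex{0,3,2} = 1
G_C(22) = 1.
Combined Grundy value = 1 ⊕ 1 ⊕ 1 = 1.
A winning move leaves total XOR = 0, i.e. changes one component's Grundy value g to g ⊕ X where X is the current total.
Stack A: need g' = 1⊕1 = 0. Options: 21−5→G=0, 21−6→G=0, 21−7→G=0, 21−8→G=0. Hits: 4.
Stack B: need g' = 1⊕1 = 0. Options: 20−1→G=0, 20−2→G=2, 20−6→G=3, 20−7→G=2, 20−9→G=0. Hits: 2.
Stack C: need g' = 1⊕1 = 0. Options: 22−1→G=0, 22−3→G=3, 22−4→G=2. Hits: 1.

7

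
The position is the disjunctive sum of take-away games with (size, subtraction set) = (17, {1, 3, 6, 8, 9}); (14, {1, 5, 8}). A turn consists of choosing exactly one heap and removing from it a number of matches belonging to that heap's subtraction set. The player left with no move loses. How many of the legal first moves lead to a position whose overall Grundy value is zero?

Heap A, S = {1, 3, 6, 8, 9}:
G(0) = 0
G(1) = mex{0} = 1
G(2) = mex{1} = 0
G(3) = mex{0,0} = 1
G(4) = mex{1,1} = 0
G(5) = mex{0,0} = 1
G(6) = mex{1,1,0} = 2
G(7) = mex{2,0,1} = 3
G(8) = mex{3,1,0,0} = 2
G(9) = mex{2,2,1,1,0} = 3
G(10) = mex{3,3,0,0,1} = 2
G(11) = mex{2,2,1,1,0} = 3
G(12) = mex{3,3,2,0,1} = 4
G(13) = mex{4,2,3,1,0} = 5
G(14) = mex{5,3,2,2,1} = 0
G(15) = mex{0,4,3,3,2} = 1
G(16) = mex{1,5,2,2,3} = 0
G(17) = mex{0,0,3,3,2} = 1
G_A(17) = 1.
Heap B, S = {1, 5, 8}:
G(0) = 0
G(1) = mex{0} = 1
G(2) = mex{1} = 0
G(3) = mex{0} = 1
G(4) = mex{1} = 0
G(5) = mex{0,0} = 1
G(6) = mex{1,1} = 0
G(7) = mex{0,0} = 1
G(8) = mex{1,1,0} = 2
G(9) = mex{2,0,1} = 3
G(10) = mex{3,1,0} = 2
G(11) = mex{2,0,1} = 3
G(12) = mex{3,1,0} = 2
G(13) = mex{2,2,1} = 0
G(14) = mex{0,3,0} = 1
G_B(14) = 1.
Combined Grundy value = 1 ⊕ 1 = 0.
A winning move leaves total XOR = 0, i.e. changes one component's Grundy value g to g ⊕ X where X is the current total.
Heap A: target g' = 1⊕0 = 1, but every legal move changes the Grundy value (mex property), so 0 moves.
Heap B: target g' = 1⊕0 = 1, but every legal move changes the Grundy value (mex property), so 0 moves.

0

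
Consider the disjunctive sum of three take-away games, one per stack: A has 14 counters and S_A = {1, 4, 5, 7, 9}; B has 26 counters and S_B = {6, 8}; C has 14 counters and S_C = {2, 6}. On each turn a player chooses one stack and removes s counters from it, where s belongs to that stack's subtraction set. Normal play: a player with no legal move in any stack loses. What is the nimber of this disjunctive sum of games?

1

Stack A, S = {1, 4, 5, 7, 9}:
G(0) = 0
G(1) = mex{0} = 1
G(2) = mex{1} = 0
G(3) = mex{0} = 1
G(4) = mex{1,0} = 2
G(5) = mex{2,1,0} = 3
G(6) = mex{3,0,1} = 2
G(7) = mex{2,1,0,0} = 3
G(8) = mex{3,2,1,1} = 0
G(9) = mex{0,3,2,0,0} = 1
G(10) = mex{1,2,3,1,1} = 0
G(11) = mex{0,3,2,2,0} = 1
G(12) = mex{1,0,3,3,1} = 2
G(13) = mex{2,1,0,2,2} = 3
G(14) = mex{3,0,1,3,3} = 2
G_A(14) = 2.
Stack B, S = {6, 8}:
n :  0  1  2  3  4  5  6  7  8  9 10 11 12 13 14 15 16 17 18 19 20 21 22 23 24 25 26
G :  0  0  0  0  0  0  1  1  1  1  1  1  2  2  0  0  0  0  0  0  1  1  1  1  1  1  2
G_B(26) = 2.
Stack C, S = {2, 6}:
n :  0  1  2  3  4  5  6  7  8  9 10 11 12 13 14
G :  0  0  1  1  0  0  1  1  0  0  1  1  0  0  1
G_C(14) = 1.
Combined Grundy value = 2 ⊕ 2 ⊕ 1 = 1.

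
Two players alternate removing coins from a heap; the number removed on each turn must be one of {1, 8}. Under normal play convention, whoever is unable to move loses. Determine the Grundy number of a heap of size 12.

n :  0  1  2  3  4  5  6  7  8  9 10 11 12
G :  0  1  0  1  0  1  0  1  2  0  1  0  1

1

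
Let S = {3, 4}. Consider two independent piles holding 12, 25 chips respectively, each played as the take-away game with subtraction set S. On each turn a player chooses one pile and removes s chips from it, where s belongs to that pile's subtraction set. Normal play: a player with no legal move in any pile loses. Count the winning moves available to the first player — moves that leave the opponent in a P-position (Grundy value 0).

0

All piles use S = {3, 4}:
G(0) = 0
G(1) = mex{} = 0
G(2) = mex{} = 0
G(3) = mex{0} = 1
G(4) = mex{0,0} = 1
G(5) = mex{0,0} = 1
G(6) = mex{1,0} = 2
G(7) = mex{1,1} = 0
G(8) = mex{1,1} = 0
G(9) = mex{2,1} = 0
G(10) = mex{0,2} = 1
G(11) = mex{0,0} = 1
G(12) = mex{0,0} = 1
G(13) = mex{1,0} = 2
G(14) = mex{1,1} = 0
G(15) = mex{1,1} = 0
G(16) = mex{2,1} = 0
G(17) = mex{0,2} = 1
G(18) = mex{0,0} = 1
G(19) = mex{0,0} = 1
G(20) = mex{1,0} = 2
G(21) = mex{1,1} = 0
G(22) = mex{1,1} = 0
G(23) = mex{2,1} = 0
G(24) = mex{0,2} = 1
G(25) = mex{0,0} = 1
Pile A: G(12) = 1.
Pile B: G(25) = 1.
Combined Grundy value = 1 ⊕ 1 = 0.
A winning move leaves total XOR = 0, i.e. changes one component's Grundy value g to g ⊕ X where X is the current total.
Pile A: target g' = 1⊕0 = 1, but every legal move changes the Grundy value (mex property), so 0 moves.
Pile B: target g' = 1⊕0 = 1, but every legal move changes the Grundy value (mex property), so 0 moves.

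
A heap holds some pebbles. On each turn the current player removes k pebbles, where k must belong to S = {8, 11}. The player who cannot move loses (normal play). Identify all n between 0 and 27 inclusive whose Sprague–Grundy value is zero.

0, 1, 2, 3, 4, 5, 6, 7, 19, 20, 21, 22, 23, 24, 25, 26

G(0) = 0
G(1) = mex{} = 0
G(2) = mex{} = 0
G(3) = mex{} = 0
G(4) = mex{} = 0
G(5) = mex{} = 0
G(6) = mex{} = 0
G(7) = mex{} = 0
G(8) = mex{0} = 1
G(9) = mex{0} = 1
G(10) = mex{0} = 1
G(11) = mex{0,0} = 1
G(12) = mex{0,0} = 1
G(13) = mex{0,0} = 1
G(14) = mex{0,0} = 1
G(15) = mex{0,0} = 1
G(16) = mex{1,0} = 2
G(17) = mex{1,0} = 2
G(18) = mex{1,0} = 2
G(19) = mex{1,1} = 0
G(20) = mex{1,1} = 0
G(21) = mex{1,1} = 0
G(22) = mex{1,1} = 0
G(23) = mex{1,1} = 0
G(24) = mex{2,1} = 0
G(25) = mex{2,1} = 0
G(26) = mex{2,1} = 0
G(27) = mex{0,2} = 1
P-positions are exactly the n with G(n) = 0.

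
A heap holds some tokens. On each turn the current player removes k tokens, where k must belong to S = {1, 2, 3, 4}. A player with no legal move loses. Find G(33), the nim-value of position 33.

n :  0  1  2  3  4  5  6  7  8  9 10 11 12 13 14 15 16 17 18 19 20 21 22 23 24 25 26 27 28 29 30 31 32 33
G :  0  1  2  3  4  0  1  2  3  4  0  1  2  3  4  0  1  2  3  4  0  1  2  3  4  0  1  2  3  4  0  1  2  3

3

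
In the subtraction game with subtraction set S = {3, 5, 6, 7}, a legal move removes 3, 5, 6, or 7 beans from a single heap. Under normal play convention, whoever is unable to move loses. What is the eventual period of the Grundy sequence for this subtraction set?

n :  0  1  2  3  4  5  6  7  8  9 10 11 12 13 14 15 16 17 18 19 20 21
G :  0  0  0  1  1  1  2  2  2  3  0  0  0  1  1  1  2  2  2  3  0  0
G(n+10) = G(n) holds for n = 0,…,6 (a full window of length max(S) = 7), so the sequence is purely periodic with period 10.

10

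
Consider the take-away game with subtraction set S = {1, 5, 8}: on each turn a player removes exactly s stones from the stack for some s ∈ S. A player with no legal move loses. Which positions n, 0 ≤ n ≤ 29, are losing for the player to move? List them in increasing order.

G(0) = 0
G(1) = mex{0} = 1
G(2) = mex{1} = 0
G(3) = mex{0} = 1
G(4) = mex{1} = 0
G(5) = mex{0,0} = 1
G(6) = mex{1,1} = 0
G(7) = mex{0,0} = 1
G(8) = mex{1,1,0} = 2
G(9) = mex{2,0,1} = 3
G(10) = mex{3,1,0} = 2
G(11) = mex{2,0,1} = 3
G(12) = mex{3,1,0} = 2
G(13) = mex{2,2,1} = 0
G(14) = mex{0,3,0} = 1
G(15) = mex{1,2,1} = 0
G(16) = mex{0,3,2} = 1
G(17) = mex{1,2,3} = 0
G(18) = mex{0,0,2} = 1
G(19) = mex{1,1,3} = 0
G(20) = mex{0,0,2} = 1
G(21) = mex{1,1,0} = 2
G(22) = mex{2,0,1} = 3
G(23) = mex{3,1,0} = 2
G(24) = mex{2,0,1} = 3
G(25) = mex{3,1,0} = 2
G(26) = mex{2,2,1} = 0
G(27) = mex{0,3,0} = 1
G(28) = mex{1,2,1} = 0
G(29) = mex{0,3,2} = 1
P-positions are exactly the n with G(n) = 0.

0, 2, 4, 6, 13, 15, 17, 19, 26, 28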